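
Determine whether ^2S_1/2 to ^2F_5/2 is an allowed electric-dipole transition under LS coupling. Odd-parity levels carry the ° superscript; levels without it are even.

forbidden

Parity must change: even → even — ✗.
ΔS = 0: S: 1/2 → 1/2 — ✓.
ΔL = 0, ±1 (not L=0↔0): L: 0 → 3, ΔL = +3 — ✗.
ΔJ = 0, ±1 (not J=0↔0): J: 1/2 → 5/2, ΔJ = +2 — ✗.
Rule(s) violated: parity, ΔL, ΔJ.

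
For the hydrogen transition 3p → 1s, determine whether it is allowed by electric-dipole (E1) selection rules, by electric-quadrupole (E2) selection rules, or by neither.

E1

Δl = 0 − 1 = -1; l_i + l_f = 1.
E1 (Δl = ±1): satisfied.
E2 (Δl = 0,±2, l_i+l_f ≥ 2): not satisfied.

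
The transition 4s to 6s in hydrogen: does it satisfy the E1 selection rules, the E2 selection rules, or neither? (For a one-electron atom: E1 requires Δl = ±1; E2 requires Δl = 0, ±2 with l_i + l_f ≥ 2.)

Δl = 0 − 0 = +0; l_i + l_f = 0.
E1 (Δl = ±1): not satisfied.
E2 (Δl = 0,±2, l_i+l_f ≥ 2): not satisfied.

neither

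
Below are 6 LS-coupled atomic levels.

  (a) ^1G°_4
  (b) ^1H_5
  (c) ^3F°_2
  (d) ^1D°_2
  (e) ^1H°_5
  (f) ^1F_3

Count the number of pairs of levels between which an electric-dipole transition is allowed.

(a)–(b): allowed.
(a)–(c): forbidden (parity, ΔS, ΔJ).
(a)–(d): forbidden (parity, ΔL, ΔJ).
(a)–(e): forbidden (parity).
(a)–(f): allowed.
(b)–(c): forbidden (ΔS, ΔL, ΔJ).
(b)–(d): forbidden (ΔL, ΔJ).
(b)–(e): allowed.
(b)–(f): forbidden (parity, ΔL, ΔJ).
(c)–(d): forbidden (parity, ΔS).
(c)–(e): forbidden (parity, ΔS, ΔL, ΔJ).
(c)–(f): forbidden (ΔS).
(d)–(e): forbidden (parity, ΔL, ΔJ).
(d)–(f): allowed.
(e)–(f): forbidden (ΔL, ΔJ).
Allowed pairs: 4 of 15.

4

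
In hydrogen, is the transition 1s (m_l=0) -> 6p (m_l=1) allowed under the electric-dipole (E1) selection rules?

l: 0 → 1 (Δl = +1). Δl = ±1 satisfied.
m_l: 0 → 1 (Δm_l = +1). |Δm_l| ≤ 1 satisfied.
All E1 selection rules are satisfied.

allowed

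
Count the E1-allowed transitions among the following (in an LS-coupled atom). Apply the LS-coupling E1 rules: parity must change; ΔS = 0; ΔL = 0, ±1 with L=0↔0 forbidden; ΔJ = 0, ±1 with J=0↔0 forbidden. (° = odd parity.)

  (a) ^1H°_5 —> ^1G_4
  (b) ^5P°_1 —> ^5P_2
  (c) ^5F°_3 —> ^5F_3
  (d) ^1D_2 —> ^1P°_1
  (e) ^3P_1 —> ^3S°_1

(a) allowed
(b) allowed
(c) allowed
(d) allowed
(e) allowed
Total allowed: 5 of 5.

5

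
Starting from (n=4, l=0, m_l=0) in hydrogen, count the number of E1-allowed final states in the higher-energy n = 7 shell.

3

E1 requires Δl = ±1, so l_f ∈ {-1, 1}; with 0 ≤ l_f ≤ n_f−1 = 6, the allowed l_f values are {1}.
For l_f = 1: m_f ∈ {m_i−1, m_i, m_i+1} ∩ [−1, 1] = {-1, 0, 1} → 3 states.
Total: 3.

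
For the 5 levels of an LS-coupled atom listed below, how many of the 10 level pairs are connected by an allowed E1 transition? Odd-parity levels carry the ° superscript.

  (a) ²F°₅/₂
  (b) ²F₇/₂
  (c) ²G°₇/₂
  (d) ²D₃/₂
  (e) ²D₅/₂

(a)–(b): allowed.
(a)–(c): forbidden (parity).
(a)–(d): allowed.
(a)–(e): allowed.
(b)–(c): allowed.
(b)–(d): forbidden (parity, ΔJ).
(b)–(e): forbidden (parity).
(c)–(d): forbidden (ΔL, ΔJ).
(c)–(e): forbidden (ΔL).
(d)–(e): forbidden (parity).
Allowed pairs: 4 of 10.

4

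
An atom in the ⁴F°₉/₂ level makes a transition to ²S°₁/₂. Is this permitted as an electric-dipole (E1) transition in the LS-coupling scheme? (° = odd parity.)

forbidden

Reading off the term symbols: S 3/2→1/2, L 3→0, J 9/2→1/2, parity odd→odd.
ΔJ = 0, ±1 (not J=0↔0): J: 9/2 → 1/2, ΔJ = -4 — violated.
Parity must change: odd → odd — violated.
ΔL = 0, ±1 (not L=0↔0): L: 3 → 0, ΔL = -3 — violated.
ΔS = 0: S: 3/2 → 1/2 — violated.
Rule(s) violated: parity, ΔS, ΔL, ΔJ.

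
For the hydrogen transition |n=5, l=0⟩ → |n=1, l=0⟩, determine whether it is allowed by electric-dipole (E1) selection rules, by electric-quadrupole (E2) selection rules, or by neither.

Δl = 0 − 0 = +0; l_i + l_f = 0.
E1 (Δl = ±1): not satisfied.
E2 (Δl = 0,±2, l_i+l_f ≥ 2): not satisfied.

neither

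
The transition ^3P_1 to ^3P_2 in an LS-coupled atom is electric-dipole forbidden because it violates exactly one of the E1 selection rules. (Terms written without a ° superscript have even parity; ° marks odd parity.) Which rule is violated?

parity

Parity must change: even → even — fails.
ΔL = 0, ±1 (not L=0↔0): L: 1 → 1, ΔL = +0 — ok.
ΔS = 0: S: 1 → 1 — ok.
ΔJ = 0, ±1 (not J=0↔0): J: 1 → 2, ΔJ = +1 — ok.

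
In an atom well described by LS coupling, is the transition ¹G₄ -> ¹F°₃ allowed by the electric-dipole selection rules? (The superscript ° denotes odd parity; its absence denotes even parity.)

Initial level: S=0, L=4, J=4, parity even. Final level: S=0, L=3, J=3, parity odd.
Parity must change: even → odd — ok.
ΔS = 0: S: 0 → 0 — ok.
ΔL = 0, ±1 (not L=0↔0): L: 4 → 3, ΔL = -1 — ok.
ΔJ = 0, ±1 (not J=0↔0): J: 4 → 3, ΔJ = -1 — ok.
All four E1 rules are satisfied.

allowed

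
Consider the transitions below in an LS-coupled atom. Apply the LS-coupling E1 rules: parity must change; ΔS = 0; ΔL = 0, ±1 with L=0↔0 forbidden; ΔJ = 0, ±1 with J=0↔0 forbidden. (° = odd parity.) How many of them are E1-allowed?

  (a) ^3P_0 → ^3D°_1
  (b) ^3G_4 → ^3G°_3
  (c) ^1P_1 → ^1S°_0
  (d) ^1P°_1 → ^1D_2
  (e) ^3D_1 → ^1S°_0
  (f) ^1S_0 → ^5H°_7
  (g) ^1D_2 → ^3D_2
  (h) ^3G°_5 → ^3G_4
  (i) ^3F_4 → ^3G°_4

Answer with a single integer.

(a) allowed
(b) allowed
(c) allowed
(d) allowed
(e) forbidden (ΔS, ΔL fail)
(f) forbidden (ΔS, ΔL, ΔJ fail)
(g) forbidden (parity, ΔS fail)
(h) allowed
(i) allowed
Total allowed: 6 of 9.

6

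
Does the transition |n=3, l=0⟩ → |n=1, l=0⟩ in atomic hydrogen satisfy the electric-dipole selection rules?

forbidden

Initial l = 0, final l = 0, so Δl = +0. E1 requires Δl = ±1: violated.
The transition is electric-dipole forbidden.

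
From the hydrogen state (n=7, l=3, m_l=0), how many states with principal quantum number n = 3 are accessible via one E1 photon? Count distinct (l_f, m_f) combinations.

E1 requires Δl = ±1, so l_f ∈ {2, 4}; with 0 ≤ l_f ≤ n_f−1 = 2, the allowed l_f values are {2}.
For l_f = 2: m_f ∈ {m_i−1, m_i, m_i+1} ∩ [−2, 2] = {-1, 0, 1} → 3 states.
Total: 3.

3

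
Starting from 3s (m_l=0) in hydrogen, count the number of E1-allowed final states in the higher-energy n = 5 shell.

E1 requires Δl = ±1, so l_f ∈ {-1, 1}; with 0 ≤ l_f ≤ n_f−1 = 4, the allowed l_f values are {1}.
For l_f = 1: m_f ∈ {m_i−1, m_i, m_i+1} ∩ [−1, 1] = {-1, 0, 1} → 3 states.
Total: 3.

3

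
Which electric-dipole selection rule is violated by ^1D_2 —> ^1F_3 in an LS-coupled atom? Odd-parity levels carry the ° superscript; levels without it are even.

Initial level: S=0, L=2, J=2, parity even. Final level: S=0, L=3, J=3, parity even.
ΔL = 0, ±1 (not L=0↔0): L: 2 → 3, ΔL = +1 — passes.
ΔS = 0: S: 0 → 0 — passes.
Parity must change: even → even — fails.
ΔJ = 0, ±1 (not J=0↔0): J: 2 → 3, ΔJ = +1 — passes.

parity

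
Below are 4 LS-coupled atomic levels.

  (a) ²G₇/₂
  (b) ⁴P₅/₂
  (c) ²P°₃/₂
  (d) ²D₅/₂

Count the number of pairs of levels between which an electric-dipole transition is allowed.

(a)–(b): forbidden (parity, ΔS, ΔL).
(a)–(c): forbidden (ΔL, ΔJ).
(a)–(d): forbidden (parity, ΔL).
(b)–(c): forbidden (ΔS).
(b)–(d): forbidden (parity, ΔS).
(c)–(d): allowed.
Allowed pairs: 1 of 6.

1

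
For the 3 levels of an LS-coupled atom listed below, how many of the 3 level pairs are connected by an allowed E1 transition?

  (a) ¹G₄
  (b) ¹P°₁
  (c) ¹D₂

(a)–(b): forbidden (ΔL, ΔJ).
(a)–(c): forbidden (parity, ΔL, ΔJ).
(b)–(c): allowed.
Allowed pairs: 1 of 3.

1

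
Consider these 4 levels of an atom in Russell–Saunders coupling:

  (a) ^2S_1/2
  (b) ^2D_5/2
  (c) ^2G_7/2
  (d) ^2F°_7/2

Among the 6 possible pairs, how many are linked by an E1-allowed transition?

2

(a)–(b): forbidden (parity, ΔL, ΔJ).
(a)–(c): forbidden (parity, ΔL, ΔJ).
(a)–(d): forbidden (ΔL, ΔJ).
(b)–(c): forbidden (parity, ΔL).
(b)–(d): allowed.
(c)–(d): allowed.
Allowed pairs: 2 of 6.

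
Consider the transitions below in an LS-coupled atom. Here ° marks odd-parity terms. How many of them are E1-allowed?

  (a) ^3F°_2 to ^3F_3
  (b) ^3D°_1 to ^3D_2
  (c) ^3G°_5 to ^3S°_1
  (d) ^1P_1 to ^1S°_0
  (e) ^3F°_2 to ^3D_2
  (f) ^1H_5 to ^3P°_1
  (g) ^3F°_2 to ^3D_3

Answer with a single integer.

(a) allowed
(b) allowed
(c) forbidden (parity, ΔL, ΔJ fail)
(d) allowed
(e) allowed
(f) forbidden (ΔS, ΔL, ΔJ fail)
(g) allowed
Total allowed: 5 of 7.

5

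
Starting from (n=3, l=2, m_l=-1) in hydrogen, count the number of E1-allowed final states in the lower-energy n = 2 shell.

E1 requires Δl = ±1, so l_f ∈ {1, 3}; with 0 ≤ l_f ≤ n_f−1 = 1, the allowed l_f values are {1}.
For l_f = 1: m_f ∈ {m_i−1, m_i, m_i+1} ∩ [−1, 1] = {-1, 0} → 2 states.
Total: 2.

2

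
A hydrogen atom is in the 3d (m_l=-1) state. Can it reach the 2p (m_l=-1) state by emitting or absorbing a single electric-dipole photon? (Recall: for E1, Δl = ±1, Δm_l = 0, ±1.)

allowed

Initial l = 2, final l = 1, so Δl = -1. E1 requires Δl = ±1: ✓.
Δm_l = -1 − (-1) = +0. E1 requires Δm_l = 0, ±1: ✓.
All E1 selection rules are satisfied.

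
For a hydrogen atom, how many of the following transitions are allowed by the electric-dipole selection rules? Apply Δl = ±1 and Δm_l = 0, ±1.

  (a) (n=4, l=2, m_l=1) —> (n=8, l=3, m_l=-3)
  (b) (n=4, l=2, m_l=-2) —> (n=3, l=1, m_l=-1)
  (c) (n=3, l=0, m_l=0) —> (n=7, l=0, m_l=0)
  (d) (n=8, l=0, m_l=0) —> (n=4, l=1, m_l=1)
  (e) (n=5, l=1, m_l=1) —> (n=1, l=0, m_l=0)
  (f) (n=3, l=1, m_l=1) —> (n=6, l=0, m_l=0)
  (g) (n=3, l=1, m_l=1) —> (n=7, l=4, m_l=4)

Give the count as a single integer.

4

(a) forbidden — Δm_l = -4 (E1 requires Δm_l = 0, ±1)
(b) allowed
(c) forbidden — Δl = +0 (E1 requires Δl = ±1)
(d) allowed
(e) allowed
(f) allowed
(g) forbidden — Δl = +3 (E1 requires Δl = ±1); Δm_l = +3 (E1 requires Δm_l = 0, ±1)
Total allowed: 4 of 7.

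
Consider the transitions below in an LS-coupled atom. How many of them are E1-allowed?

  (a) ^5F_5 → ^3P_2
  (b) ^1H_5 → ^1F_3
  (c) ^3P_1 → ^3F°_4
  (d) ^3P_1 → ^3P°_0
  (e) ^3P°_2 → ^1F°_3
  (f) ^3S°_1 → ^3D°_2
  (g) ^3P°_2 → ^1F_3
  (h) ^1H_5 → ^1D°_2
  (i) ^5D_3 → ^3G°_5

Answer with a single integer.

1

(a) forbidden (parity, ΔS, ΔL, ΔJ fail)
(b) forbidden (parity, ΔL, ΔJ fail)
(c) forbidden (ΔL, ΔJ fail)
(d) allowed
(e) forbidden (parity, ΔS, ΔL fail)
(f) forbidden (parity, ΔL fail)
(g) forbidden (ΔS, ΔL fail)
(h) forbidden (ΔL, ΔJ fail)
(i) forbidden (ΔS, ΔL, ΔJ fail)
Total allowed: 1 of 9.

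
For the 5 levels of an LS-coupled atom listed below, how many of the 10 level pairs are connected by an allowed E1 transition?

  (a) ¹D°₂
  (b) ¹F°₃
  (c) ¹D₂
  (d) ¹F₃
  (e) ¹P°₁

5

(a)–(b): forbidden (parity).
(a)–(c): allowed.
(a)–(d): allowed.
(a)–(e): forbidden (parity).
(b)–(c): allowed.
(b)–(d): allowed.
(b)–(e): forbidden (parity, ΔL, ΔJ).
(c)–(d): forbidden (parity).
(c)–(e): allowed.
(d)–(e): forbidden (ΔL, ΔJ).
Allowed pairs: 5 of 10.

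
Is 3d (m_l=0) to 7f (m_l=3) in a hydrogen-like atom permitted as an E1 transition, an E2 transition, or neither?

neither

Δl = 3 − 2 = +1; l_i + l_f = 5.
Δm_l = +3.
E1 (Δl = ±1, |Δm_l| ≤ 1): not satisfied.
E2 (Δl = 0,±2, l_i+l_f ≥ 2, |Δm_l| ≤ 2): not satisfied.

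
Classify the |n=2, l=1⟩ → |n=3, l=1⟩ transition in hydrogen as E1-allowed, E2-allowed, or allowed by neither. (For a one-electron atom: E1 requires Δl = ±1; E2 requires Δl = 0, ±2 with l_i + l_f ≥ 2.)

Δl = 1 − 1 = +0; l_i + l_f = 2.
E1 (Δl = ±1): not satisfied.
E2 (Δl = 0,±2, l_i+l_f ≥ 2): satisfied.

E2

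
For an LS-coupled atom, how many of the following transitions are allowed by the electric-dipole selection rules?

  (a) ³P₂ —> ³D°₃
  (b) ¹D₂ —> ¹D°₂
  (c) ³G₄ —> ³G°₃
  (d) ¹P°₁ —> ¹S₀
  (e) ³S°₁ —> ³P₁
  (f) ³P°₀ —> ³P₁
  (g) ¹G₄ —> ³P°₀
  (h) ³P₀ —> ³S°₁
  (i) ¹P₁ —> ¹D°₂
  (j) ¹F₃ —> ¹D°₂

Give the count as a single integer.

(a) allowed
(b) allowed
(c) allowed
(d) allowed
(e) allowed
(f) allowed
(g) forbidden (ΔS, ΔL, ΔJ fail)
(h) allowed
(i) allowed
(j) allowed
Total allowed: 9 of 10.

9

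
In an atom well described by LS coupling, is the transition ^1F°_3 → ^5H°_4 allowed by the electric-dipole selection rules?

forbidden

ΔJ = 0, ±1 (not J=0↔0): J: 3 → 4, ΔJ = +1 — ok.
Parity must change: odd → odd — fails.
ΔL = 0, ±1 (not L=0↔0): L: 3 → 5, ΔL = +2 — fails.
ΔS = 0: S: 0 → 2 — fails.
Rule(s) violated: parity, ΔS, ΔL.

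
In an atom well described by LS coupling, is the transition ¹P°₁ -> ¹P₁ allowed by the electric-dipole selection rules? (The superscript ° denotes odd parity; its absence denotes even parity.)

allowed

Parity must change: odd → even — ✓.
ΔS = 0: S: 0 → 0 — ✓.
ΔL = 0, ±1 (not L=0↔0): L: 1 → 1, ΔL = +0 — ✓.
ΔJ = 0, ±1 (not J=0↔0): J: 1 → 1, ΔJ = +0 — ✓.
All four E1 rules are satisfied.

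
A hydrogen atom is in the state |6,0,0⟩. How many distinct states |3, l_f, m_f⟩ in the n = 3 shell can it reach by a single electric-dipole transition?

3

E1 requires Δl = ±1, so l_f ∈ {-1, 1}; with 0 ≤ l_f ≤ n_f−1 = 2, the allowed l_f values are {1}.
For l_f = 1: m_f ∈ {m_i−1, m_i, m_i+1} ∩ [−1, 1] = {-1, 0, 1} → 3 states.
Total: 3.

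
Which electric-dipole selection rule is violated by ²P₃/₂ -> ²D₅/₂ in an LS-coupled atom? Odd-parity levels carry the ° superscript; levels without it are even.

Parity must change: even → even — ✗.
ΔS = 0: S: 1/2 → 1/2 — ✓.
ΔL = 0, ±1 (not L=0↔0): L: 1 → 2, ΔL = +1 — ✓.
ΔJ = 0, ±1 (not J=0↔0): J: 3/2 → 5/2, ΔJ = +1 — ✓.

parity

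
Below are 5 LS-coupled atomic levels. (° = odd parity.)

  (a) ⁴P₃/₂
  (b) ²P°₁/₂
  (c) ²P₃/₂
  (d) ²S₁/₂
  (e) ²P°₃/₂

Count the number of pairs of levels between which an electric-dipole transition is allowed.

4

(a)–(b): forbidden (ΔS).
(a)–(c): forbidden (parity, ΔS).
(a)–(d): forbidden (parity, ΔS).
(a)–(e): forbidden (ΔS).
(b)–(c): allowed.
(b)–(d): allowed.
(b)–(e): forbidden (parity).
(c)–(d): forbidden (parity).
(c)–(e): allowed.
(d)–(e): allowed.
Allowed pairs: 4 of 10.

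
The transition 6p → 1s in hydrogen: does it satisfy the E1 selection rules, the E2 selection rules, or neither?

Δl = 0 − 1 = -1; l_i + l_f = 1.
E1 (Δl = ±1): satisfied.
E2 (Δl = 0,±2, l_i+l_f ≥ 2): not satisfied.

E1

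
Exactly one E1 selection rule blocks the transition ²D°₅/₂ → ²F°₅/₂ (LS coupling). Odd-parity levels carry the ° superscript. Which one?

parity

Reading off the term symbols: S 1/2→1/2, L 2→3, J 5/2→5/2, parity odd→odd.
Parity must change: odd → odd — fails.
ΔS = 0: S: 1/2 → 1/2 — passes.
ΔL = 0, ±1 (not L=0↔0): L: 2 → 3, ΔL = +1 — passes.
ΔJ = 0, ±1 (not J=0↔0): J: 5/2 → 5/2, ΔJ = +0 — passes.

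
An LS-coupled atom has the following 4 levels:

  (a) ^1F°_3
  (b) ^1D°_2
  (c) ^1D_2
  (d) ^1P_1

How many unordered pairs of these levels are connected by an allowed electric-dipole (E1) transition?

(a)–(b): forbidden (parity).
(a)–(c): allowed.
(a)–(d): forbidden (ΔL, ΔJ).
(b)–(c): allowed.
(b)–(d): allowed.
(c)–(d): forbidden (parity).
Allowed pairs: 3 of 6.

3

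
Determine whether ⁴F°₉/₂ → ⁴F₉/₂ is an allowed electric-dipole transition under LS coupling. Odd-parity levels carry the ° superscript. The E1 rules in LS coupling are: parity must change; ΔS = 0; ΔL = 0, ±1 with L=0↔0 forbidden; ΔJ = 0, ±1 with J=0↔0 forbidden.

allowed

Initial level: S=3/2, L=3, J=9/2, parity odd. Final level: S=3/2, L=3, J=9/2, parity even.
Parity must change: odd → even — ✓.
ΔS = 0: S: 3/2 → 3/2 — ✓.
ΔL = 0, ±1 (not L=0↔0): L: 3 → 3, ΔL = +0 — ✓.
ΔJ = 0, ±1 (not J=0↔0): J: 9/2 → 9/2, ΔJ = +0 — ✓.
All four E1 rules are satisfied.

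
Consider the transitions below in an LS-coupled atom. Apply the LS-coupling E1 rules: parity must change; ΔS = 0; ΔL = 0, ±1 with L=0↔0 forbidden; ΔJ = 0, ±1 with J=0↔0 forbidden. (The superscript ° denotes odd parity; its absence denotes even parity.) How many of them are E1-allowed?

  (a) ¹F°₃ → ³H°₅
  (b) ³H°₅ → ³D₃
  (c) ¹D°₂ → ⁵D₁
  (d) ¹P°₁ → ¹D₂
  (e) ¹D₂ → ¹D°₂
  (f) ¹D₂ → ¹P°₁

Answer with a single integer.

(a) forbidden (parity, ΔS, ΔL, ΔJ fail)
(b) forbidden (ΔL, ΔJ fail)
(c) forbidden (ΔS fails)
(d) allowed
(e) allowed
(f) allowed
Total allowed: 3 of 6.

3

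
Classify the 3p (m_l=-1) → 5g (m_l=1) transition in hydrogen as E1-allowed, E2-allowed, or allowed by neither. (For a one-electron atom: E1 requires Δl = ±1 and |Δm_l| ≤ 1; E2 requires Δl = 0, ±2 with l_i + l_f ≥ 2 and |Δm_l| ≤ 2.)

Δl = 4 − 1 = +3; l_i + l_f = 5.
Δm_l = +2.
E1 (Δl = ±1, |Δm_l| ≤ 1): not satisfied.
E2 (Δl = 0,±2, l_i+l_f ≥ 2, |Δm_l| ≤ 2): not satisfied.

neither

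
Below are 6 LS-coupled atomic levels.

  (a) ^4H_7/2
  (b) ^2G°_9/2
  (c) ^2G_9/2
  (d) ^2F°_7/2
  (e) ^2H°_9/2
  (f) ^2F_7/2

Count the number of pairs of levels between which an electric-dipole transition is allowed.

(a)–(b): forbidden (ΔS).
(a)–(c): forbidden (parity, ΔS).
(a)–(d): forbidden (ΔS, ΔL).
(a)–(e): forbidden (ΔS).
(a)–(f): forbidden (parity, ΔS, ΔL).
(b)–(c): allowed.
(b)–(d): forbidden (parity).
(b)–(e): forbidden (parity).
(b)–(f): allowed.
(c)–(d): allowed.
(c)–(e): allowed.
(c)–(f): forbidden (parity).
(d)–(e): forbidden (parity, ΔL).
(d)–(f): allowed.
(e)–(f): forbidden (ΔL).
Allowed pairs: 5 of 15.

5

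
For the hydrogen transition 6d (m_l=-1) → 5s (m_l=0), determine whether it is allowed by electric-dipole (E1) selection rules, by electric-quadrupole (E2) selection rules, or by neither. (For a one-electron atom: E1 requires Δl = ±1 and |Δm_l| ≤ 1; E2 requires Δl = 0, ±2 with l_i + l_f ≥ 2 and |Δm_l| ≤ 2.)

E2

Δl = 0 − 2 = -2; l_i + l_f = 2.
Δm_l = +1.
E1 (Δl = ±1, |Δm_l| ≤ 1): not satisfied.
E2 (Δl = 0,±2, l_i+l_f ≥ 2, |Δm_l| ≤ 2): satisfied.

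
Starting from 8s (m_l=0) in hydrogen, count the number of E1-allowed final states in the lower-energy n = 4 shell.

E1 requires Δl = ±1, so l_f ∈ {-1, 1}; with 0 ≤ l_f ≤ n_f−1 = 3, the allowed l_f values are {1}.
For l_f = 1: m_f ∈ {m_i−1, m_i, m_i+1} ∩ [−1, 1] = {-1, 0, 1} → 3 states.
Total: 3.

3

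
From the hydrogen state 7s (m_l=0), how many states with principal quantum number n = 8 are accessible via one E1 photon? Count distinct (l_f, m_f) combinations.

E1 requires Δl = ±1, so l_f ∈ {-1, 1}; with 0 ≤ l_f ≤ n_f−1 = 7, the allowed l_f values are {1}.
For l_f = 1: m_f ∈ {m_i−1, m_i, m_i+1} ∩ [−1, 1] = {-1, 0, 1} → 3 states.
Total: 3.

3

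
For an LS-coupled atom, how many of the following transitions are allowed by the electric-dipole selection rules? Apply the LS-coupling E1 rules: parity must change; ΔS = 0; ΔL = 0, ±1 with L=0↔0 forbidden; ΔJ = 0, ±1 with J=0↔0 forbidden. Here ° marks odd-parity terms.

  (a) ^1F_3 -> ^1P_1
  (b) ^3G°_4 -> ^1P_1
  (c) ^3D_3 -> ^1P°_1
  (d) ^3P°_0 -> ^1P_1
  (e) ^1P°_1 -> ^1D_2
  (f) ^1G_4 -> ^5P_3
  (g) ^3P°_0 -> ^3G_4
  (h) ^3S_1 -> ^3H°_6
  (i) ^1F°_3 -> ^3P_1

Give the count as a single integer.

1

(a) forbidden (parity, ΔL, ΔJ fail)
(b) forbidden (ΔS, ΔL, ΔJ fail)
(c) forbidden (ΔS, ΔJ fail)
(d) forbidden (ΔS fails)
(e) allowed
(f) forbidden (parity, ΔS, ΔL fail)
(g) forbidden (ΔL, ΔJ fail)
(h) forbidden (ΔL, ΔJ fail)
(i) forbidden (ΔS, ΔL, ΔJ fail)
Total allowed: 1 of 9.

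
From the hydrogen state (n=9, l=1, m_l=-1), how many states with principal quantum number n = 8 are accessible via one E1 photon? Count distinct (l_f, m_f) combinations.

E1 requires Δl = ±1, so l_f ∈ {0, 2}; with 0 ≤ l_f ≤ n_f−1 = 7, the allowed l_f values are {0, 2}.
For l_f = 0: m_f ∈ {m_i−1, m_i, m_i+1} ∩ [−0, 0] = {0} → 1 state.
For l_f = 2: m_f ∈ {m_i−1, m_i, m_i+1} ∩ [−2, 2] = {-2, -1, 0} → 3 states.
Total: 4.

4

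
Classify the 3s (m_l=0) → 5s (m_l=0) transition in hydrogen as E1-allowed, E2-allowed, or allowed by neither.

neither

Δl = 0 − 0 = +0; l_i + l_f = 0.
Δm_l = +0.
E1 (Δl = ±1, |Δm_l| ≤ 1): not satisfied.
E2 (Δl = 0,±2, l_i+l_f ≥ 2, |Δm_l| ≤ 2): not satisfied.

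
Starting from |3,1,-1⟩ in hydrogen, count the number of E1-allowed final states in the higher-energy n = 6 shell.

4

E1 requires Δl = ±1, so l_f ∈ {0, 2}; with 0 ≤ l_f ≤ n_f−1 = 5, the allowed l_f values are {0, 2}.
For l_f = 0: m_f ∈ {m_i−1, m_i, m_i+1} ∩ [−0, 0] = {0} → 1 state.
For l_f = 2: m_f ∈ {m_i−1, m_i, m_i+1} ∩ [−2, 2] = {-2, -1, 0} → 3 states.
Total: 4.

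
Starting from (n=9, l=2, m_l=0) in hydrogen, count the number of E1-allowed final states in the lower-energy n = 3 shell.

3

E1 requires Δl = ±1, so l_f ∈ {1, 3}; with 0 ≤ l_f ≤ n_f−1 = 2, the allowed l_f values are {1}.
For l_f = 1: m_f ∈ {m_i−1, m_i, m_i+1} ∩ [−1, 1] = {-1, 0, 1} → 3 states.
Total: 3.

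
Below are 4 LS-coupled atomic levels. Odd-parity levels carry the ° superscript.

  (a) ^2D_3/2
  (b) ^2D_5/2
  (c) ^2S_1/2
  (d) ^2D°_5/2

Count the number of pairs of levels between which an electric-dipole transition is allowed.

(a)–(b): forbidden (parity).
(a)–(c): forbidden (parity, ΔL).
(a)–(d): allowed.
(b)–(c): forbidden (parity, ΔL, ΔJ).
(b)–(d): allowed.
(c)–(d): forbidden (ΔL, ΔJ).
Allowed pairs: 2 of 6.

2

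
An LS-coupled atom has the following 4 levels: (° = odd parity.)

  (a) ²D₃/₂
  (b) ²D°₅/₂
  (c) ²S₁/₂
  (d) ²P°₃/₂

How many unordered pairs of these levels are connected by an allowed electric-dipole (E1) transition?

3

(a)–(b): allowed.
(a)–(c): forbidden (parity, ΔL).
(a)–(d): allowed.
(b)–(c): forbidden (ΔL, ΔJ).
(b)–(d): forbidden (parity).
(c)–(d): allowed.
Allowed pairs: 3 of 6.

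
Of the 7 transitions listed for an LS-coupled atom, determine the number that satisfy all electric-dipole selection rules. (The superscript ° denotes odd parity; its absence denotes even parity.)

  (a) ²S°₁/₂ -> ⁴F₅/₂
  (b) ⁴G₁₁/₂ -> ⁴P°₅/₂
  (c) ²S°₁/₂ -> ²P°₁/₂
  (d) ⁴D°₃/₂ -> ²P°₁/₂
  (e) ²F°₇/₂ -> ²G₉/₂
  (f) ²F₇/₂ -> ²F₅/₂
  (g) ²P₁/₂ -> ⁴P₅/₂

(a) forbidden (ΔS, ΔL, ΔJ fail)
(b) forbidden (ΔL, ΔJ fail)
(c) forbidden (parity fails)
(d) forbidden (parity, ΔS fail)
(e) allowed
(f) forbidden (parity fails)
(g) forbidden (parity, ΔS, ΔJ fail)
Total allowed: 1 of 7.

1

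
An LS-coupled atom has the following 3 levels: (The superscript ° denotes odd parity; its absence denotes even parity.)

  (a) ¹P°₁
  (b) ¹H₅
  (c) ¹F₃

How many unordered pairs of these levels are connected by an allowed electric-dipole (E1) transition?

(a)–(b): forbidden (ΔL, ΔJ).
(a)–(c): forbidden (ΔL, ΔJ).
(b)–(c): forbidden (parity, ΔL, ΔJ).
Allowed pairs: 0 of 3.

0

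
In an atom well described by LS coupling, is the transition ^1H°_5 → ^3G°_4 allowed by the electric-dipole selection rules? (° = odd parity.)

Initial level: S=0, L=5, J=5, parity odd. Final level: S=1, L=4, J=4, parity odd.
Parity must change: odd → odd — fails.
ΔJ = 0, ±1 (not J=0↔0): J: 5 → 4, ΔJ = -1 — ok.
ΔL = 0, ±1 (not L=0↔0): L: 5 → 4, ΔL = -1 — ok.
ΔS = 0: S: 0 → 1 — fails.
Rule(s) violated: parity, ΔS.

forbidden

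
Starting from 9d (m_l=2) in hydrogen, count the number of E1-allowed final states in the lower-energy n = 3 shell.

E1 requires Δl = ±1, so l_f ∈ {1, 3}; with 0 ≤ l_f ≤ n_f−1 = 2, the allowed l_f values are {1}.
For l_f = 1: m_f ∈ {m_i−1, m_i, m_i+1} ∩ [−1, 1] = {1} → 1 state.
Total: 1.

1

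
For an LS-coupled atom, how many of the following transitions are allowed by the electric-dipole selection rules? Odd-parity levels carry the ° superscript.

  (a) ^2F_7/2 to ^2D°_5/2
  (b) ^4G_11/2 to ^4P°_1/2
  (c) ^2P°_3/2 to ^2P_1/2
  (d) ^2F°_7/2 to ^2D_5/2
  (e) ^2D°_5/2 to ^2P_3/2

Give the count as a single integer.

4

(a) allowed
(b) forbidden (ΔL, ΔJ fail)
(c) allowed
(d) allowed
(e) allowed
Total allowed: 4 of 5.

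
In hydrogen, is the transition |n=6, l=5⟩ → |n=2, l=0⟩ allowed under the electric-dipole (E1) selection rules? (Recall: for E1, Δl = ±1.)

l: 5 → 0 (Δl = -5). Δl = ±1 fails.
The transition is electric-dipole forbidden.

forbidden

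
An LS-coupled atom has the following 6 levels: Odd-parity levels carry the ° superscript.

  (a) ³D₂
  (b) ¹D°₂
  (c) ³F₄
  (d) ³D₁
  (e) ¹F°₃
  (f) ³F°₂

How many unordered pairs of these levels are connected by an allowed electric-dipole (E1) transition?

2

(a)–(b): forbidden (ΔS).
(a)–(c): forbidden (parity, ΔJ).
(a)–(d): forbidden (parity).
(a)–(e): forbidden (ΔS).
(a)–(f): allowed.
(b)–(c): forbidden (ΔS, ΔJ).
(b)–(d): forbidden (ΔS).
(b)–(e): forbidden (parity).
(b)–(f): forbidden (parity, ΔS).
(c)–(d): forbidden (parity, ΔJ).
(c)–(e): forbidden (ΔS).
(c)–(f): forbidden (ΔJ).
(d)–(e): forbidden (ΔS, ΔJ).
(d)–(f): allowed.
(e)–(f): forbidden (parity, ΔS).
Allowed pairs: 2 of 15.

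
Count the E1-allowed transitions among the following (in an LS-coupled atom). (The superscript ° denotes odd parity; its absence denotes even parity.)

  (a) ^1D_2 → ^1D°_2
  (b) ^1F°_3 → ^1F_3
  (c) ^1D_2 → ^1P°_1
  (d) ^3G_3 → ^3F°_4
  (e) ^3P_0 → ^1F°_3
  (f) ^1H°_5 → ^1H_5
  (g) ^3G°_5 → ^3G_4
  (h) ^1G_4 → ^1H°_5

7

(a) allowed
(b) allowed
(c) allowed
(d) allowed
(e) forbidden (ΔS, ΔL, ΔJ fail)
(f) allowed
(g) allowed
(h) allowed
Total allowed: 7 of 8.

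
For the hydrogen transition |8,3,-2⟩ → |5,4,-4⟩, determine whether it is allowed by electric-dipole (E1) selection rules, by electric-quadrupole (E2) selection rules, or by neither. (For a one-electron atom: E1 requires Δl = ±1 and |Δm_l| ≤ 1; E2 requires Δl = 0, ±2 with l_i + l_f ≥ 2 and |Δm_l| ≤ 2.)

neither

Δl = 4 − 3 = +1; l_i + l_f = 7.
Δm_l = -2.
E1 (Δl = ±1, |Δm_l| ≤ 1): not satisfied.
E2 (Δl = 0,±2, l_i+l_f ≥ 2, |Δm_l| ≤ 2): not satisfied.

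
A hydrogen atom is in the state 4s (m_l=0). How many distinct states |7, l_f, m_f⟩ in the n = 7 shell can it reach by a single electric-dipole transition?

E1 requires Δl = ±1, so l_f ∈ {-1, 1}; with 0 ≤ l_f ≤ n_f−1 = 6, the allowed l_f values are {1}.
For l_f = 1: m_f ∈ {m_i−1, m_i, m_i+1} ∩ [−1, 1] = {-1, 0, 1} → 3 states.
Total: 3.

3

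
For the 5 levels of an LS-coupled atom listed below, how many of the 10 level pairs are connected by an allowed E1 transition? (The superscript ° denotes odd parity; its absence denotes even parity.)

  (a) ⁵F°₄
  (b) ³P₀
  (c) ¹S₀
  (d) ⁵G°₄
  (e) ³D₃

(a)–(b): forbidden (ΔS, ΔL, ΔJ).
(a)–(c): forbidden (ΔS, ΔL, ΔJ).
(a)–(d): forbidden (parity).
(a)–(e): forbidden (ΔS).
(b)–(c): forbidden (parity, ΔS, ΔJ).
(b)–(d): forbidden (ΔS, ΔL, ΔJ).
(b)–(e): forbidden (parity, ΔJ).
(c)–(d): forbidden (ΔS, ΔL, ΔJ).
(c)–(e): forbidden (parity, ΔS, ΔL, ΔJ).
(d)–(e): forbidden (ΔS, ΔL).
Allowed pairs: 0 of 10.

0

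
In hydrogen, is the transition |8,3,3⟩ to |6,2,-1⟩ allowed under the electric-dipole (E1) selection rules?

l: 3 → 2 (Δl = -1). Δl = ±1 passes.
m_l: 3 → -1 (Δm_l = -4). |Δm_l| ≤ 1 fails.
The transition is electric-dipole forbidden.

forbidden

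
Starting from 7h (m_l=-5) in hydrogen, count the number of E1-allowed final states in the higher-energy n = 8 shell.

4

E1 requires Δl = ±1, so l_f ∈ {4, 6}; with 0 ≤ l_f ≤ n_f−1 = 7, the allowed l_f values are {4, 6}.
For l_f = 4: m_f ∈ {m_i−1, m_i, m_i+1} ∩ [−4, 4] = {-4} → 1 state.
For l_f = 6: m_f ∈ {m_i−1, m_i, m_i+1} ∩ [−6, 6] = {-6, -5, -4} → 3 states.
Total: 4.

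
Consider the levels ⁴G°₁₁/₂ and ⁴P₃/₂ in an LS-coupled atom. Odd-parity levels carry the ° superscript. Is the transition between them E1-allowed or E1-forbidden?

forbidden

Reading off the term symbols: S 3/2→3/2, L 4→1, J 11/2→3/2, parity odd→even.
Parity must change: odd → even — ok.
ΔS = 0: S: 3/2 → 3/2 — ok.
ΔL = 0, ±1 (not L=0↔0): L: 4 → 1, ΔL = -3 — fails.
ΔJ = 0, ±1 (not J=0↔0): J: 11/2 → 3/2, ΔJ = -4 — fails.
Rule(s) violated: ΔL, ΔJ.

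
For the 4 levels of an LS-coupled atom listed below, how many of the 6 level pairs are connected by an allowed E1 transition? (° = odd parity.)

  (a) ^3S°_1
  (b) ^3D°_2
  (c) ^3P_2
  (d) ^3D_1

(a)–(b): forbidden (parity, ΔL).
(a)–(c): allowed.
(a)–(d): forbidden (ΔL).
(b)–(c): allowed.
(b)–(d): allowed.
(c)–(d): forbidden (parity).
Allowed pairs: 3 of 6.

3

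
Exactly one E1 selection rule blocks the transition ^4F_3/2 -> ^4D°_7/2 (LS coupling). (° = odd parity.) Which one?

the ΔJ = 0, ±1 rule

Initial level: S=3/2, L=3, J=3/2, parity even. Final level: S=3/2, L=2, J=7/2, parity odd.
ΔS = 0: S: 3/2 → 3/2 — satisfied.
Parity must change: even → odd — satisfied.
ΔJ = 0, ±1 (not J=0↔0): J: 3/2 → 7/2, ΔJ = +2 — violated.
ΔL = 0, ±1 (not L=0↔0): L: 3 → 2, ΔL = -1 — satisfied.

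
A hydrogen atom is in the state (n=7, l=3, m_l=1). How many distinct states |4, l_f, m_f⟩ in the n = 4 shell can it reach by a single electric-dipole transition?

E1 requires Δl = ±1, so l_f ∈ {2, 4}; with 0 ≤ l_f ≤ n_f−1 = 3, the allowed l_f values are {2}.
For l_f = 2: m_f ∈ {m_i−1, m_i, m_i+1} ∩ [−2, 2] = {0, 1, 2} → 3 states.
Total: 3.

3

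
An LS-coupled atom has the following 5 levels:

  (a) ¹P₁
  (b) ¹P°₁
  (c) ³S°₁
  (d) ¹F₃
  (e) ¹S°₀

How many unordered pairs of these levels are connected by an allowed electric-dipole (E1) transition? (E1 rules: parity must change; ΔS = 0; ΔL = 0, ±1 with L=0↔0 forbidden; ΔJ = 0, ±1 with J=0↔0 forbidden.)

(a)–(b): allowed.
(a)–(c): forbidden (ΔS).
(a)–(d): forbidden (parity, ΔL, ΔJ).
(a)–(e): allowed.
(b)–(c): forbidden (parity, ΔS).
(b)–(d): forbidden (ΔL, ΔJ).
(b)–(e): forbidden (parity).
(c)–(d): forbidden (ΔS, ΔL, ΔJ).
(c)–(e): forbidden (parity, ΔS, ΔL).
(d)–(e): forbidden (ΔL, ΔJ).
Allowed pairs: 2 of 10.

2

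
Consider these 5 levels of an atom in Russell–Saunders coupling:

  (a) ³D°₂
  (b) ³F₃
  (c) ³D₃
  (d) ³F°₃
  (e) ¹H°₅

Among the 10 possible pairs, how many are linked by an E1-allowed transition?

4

(a)–(b): allowed.
(a)–(c): allowed.
(a)–(d): forbidden (parity).
(a)–(e): forbidden (parity, ΔS, ΔL, ΔJ).
(b)–(c): forbidden (parity).
(b)–(d): allowed.
(b)–(e): forbidden (ΔS, ΔL, ΔJ).
(c)–(d): allowed.
(c)–(e): forbidden (ΔS, ΔL, ΔJ).
(d)–(e): forbidden (parity, ΔS, ΔL, ΔJ).
Allowed pairs: 4 of 10.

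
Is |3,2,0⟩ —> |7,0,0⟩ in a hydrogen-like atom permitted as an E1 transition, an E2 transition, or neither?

Δl = 0 − 2 = -2; l_i + l_f = 2.
Δm_l = +0.
E1 (Δl = ±1, |Δm_l| ≤ 1): not satisfied.
E2 (Δl = 0,±2, l_i+l_f ≥ 2, |Δm_l| ≤ 2): satisfied.

E2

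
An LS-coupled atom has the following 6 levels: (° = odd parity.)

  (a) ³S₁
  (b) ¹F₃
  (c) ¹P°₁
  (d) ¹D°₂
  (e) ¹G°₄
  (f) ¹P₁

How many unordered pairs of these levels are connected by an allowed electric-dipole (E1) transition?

(a)–(b): forbidden (parity, ΔS, ΔL, ΔJ).
(a)–(c): forbidden (ΔS).
(a)–(d): forbidden (ΔS, ΔL).
(a)–(e): forbidden (ΔS, ΔL, ΔJ).
(a)–(f): forbidden (parity, ΔS).
(b)–(c): forbidden (ΔL, ΔJ).
(b)–(d): allowed.
(b)–(e): allowed.
(b)–(f): forbidden (parity, ΔL, ΔJ).
(c)–(d): forbidden (parity).
(c)–(e): forbidden (parity, ΔL, ΔJ).
(c)–(f): allowed.
(d)–(e): forbidden (parity, ΔL, ΔJ).
(d)–(f): allowed.
(e)–(f): forbidden (ΔL, ΔJ).
Allowed pairs: 4 of 15.

4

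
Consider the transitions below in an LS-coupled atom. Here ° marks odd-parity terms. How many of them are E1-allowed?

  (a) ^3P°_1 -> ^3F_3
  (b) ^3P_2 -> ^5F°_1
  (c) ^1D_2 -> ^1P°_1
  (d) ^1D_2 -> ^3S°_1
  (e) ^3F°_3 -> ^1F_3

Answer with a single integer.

(a) forbidden (ΔL, ΔJ fail)
(b) forbidden (ΔS, ΔL fail)
(c) allowed
(d) forbidden (ΔS, ΔL fail)
(e) forbidden (ΔS fails)
Total allowed: 1 of 5.

1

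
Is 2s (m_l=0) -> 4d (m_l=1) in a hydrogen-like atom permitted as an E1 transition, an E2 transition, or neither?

Δl = 2 − 0 = +2; l_i + l_f = 2.
Δm_l = +1.
E1 (Δl = ±1, |Δm_l| ≤ 1): not satisfied.
E2 (Δl = 0,±2, l_i+l_f ≥ 2, |Δm_l| ≤ 2): satisfied.

E2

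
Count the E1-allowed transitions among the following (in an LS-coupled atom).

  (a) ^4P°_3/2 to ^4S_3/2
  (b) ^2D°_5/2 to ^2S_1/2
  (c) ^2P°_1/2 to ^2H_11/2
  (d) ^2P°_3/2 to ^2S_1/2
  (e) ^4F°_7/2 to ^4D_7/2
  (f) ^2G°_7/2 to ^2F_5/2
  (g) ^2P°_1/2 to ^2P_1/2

(a) allowed
(b) forbidden (ΔL, ΔJ fail)
(c) forbidden (ΔL, ΔJ fail)
(d) allowed
(e) allowed
(f) allowed
(g) allowed
Total allowed: 5 of 7.

5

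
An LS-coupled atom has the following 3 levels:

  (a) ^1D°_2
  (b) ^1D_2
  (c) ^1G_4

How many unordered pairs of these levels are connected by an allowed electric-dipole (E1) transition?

1

(a)–(b): allowed.
(a)–(c): forbidden (ΔL, ΔJ).
(b)–(c): forbidden (parity, ΔL, ΔJ).
Allowed pairs: 1 of 3.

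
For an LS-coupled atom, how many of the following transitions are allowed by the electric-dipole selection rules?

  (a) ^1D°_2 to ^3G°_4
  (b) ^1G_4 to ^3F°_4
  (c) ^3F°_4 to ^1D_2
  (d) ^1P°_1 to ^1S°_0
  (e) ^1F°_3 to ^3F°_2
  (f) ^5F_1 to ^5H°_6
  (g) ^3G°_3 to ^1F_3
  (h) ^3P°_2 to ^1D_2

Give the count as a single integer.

0

(a) forbidden (parity, ΔS, ΔL, ΔJ fail)
(b) forbidden (ΔS fails)
(c) forbidden (ΔS, ΔJ fail)
(d) forbidden (parity fails)
(e) forbidden (parity, ΔS fail)
(f) forbidden (ΔL, ΔJ fail)
(g) forbidden (ΔS fails)
(h) forbidden (ΔS fails)
Total allowed: 0 of 8.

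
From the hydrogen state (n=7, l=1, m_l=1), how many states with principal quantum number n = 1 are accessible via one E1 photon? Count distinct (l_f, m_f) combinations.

1

E1 requires Δl = ±1, so l_f ∈ {0, 2}; with 0 ≤ l_f ≤ n_f−1 = 0, the allowed l_f values are {0}.
For l_f = 0: m_f ∈ {m_i−1, m_i, m_i+1} ∩ [−0, 0] = {0} → 1 state.
Total: 1.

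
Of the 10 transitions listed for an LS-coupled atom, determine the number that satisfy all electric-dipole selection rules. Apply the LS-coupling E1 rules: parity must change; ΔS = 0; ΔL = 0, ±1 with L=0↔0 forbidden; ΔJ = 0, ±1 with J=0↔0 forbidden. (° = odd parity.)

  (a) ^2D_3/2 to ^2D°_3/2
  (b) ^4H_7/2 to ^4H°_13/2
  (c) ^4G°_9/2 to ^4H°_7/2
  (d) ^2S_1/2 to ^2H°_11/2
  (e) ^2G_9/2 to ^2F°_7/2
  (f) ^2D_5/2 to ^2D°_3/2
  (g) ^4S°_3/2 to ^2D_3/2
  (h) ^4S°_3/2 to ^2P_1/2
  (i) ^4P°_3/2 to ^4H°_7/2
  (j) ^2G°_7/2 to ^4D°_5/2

3

(a) allowed
(b) forbidden (ΔJ fails)
(c) forbidden (parity fails)
(d) forbidden (ΔL, ΔJ fail)
(e) allowed
(f) allowed
(g) forbidden (ΔS, ΔL fail)
(h) forbidden (ΔS fails)
(i) forbidden (parity, ΔL, ΔJ fail)
(j) forbidden (parity, ΔS, ΔL fail)
Total allowed: 3 of 10.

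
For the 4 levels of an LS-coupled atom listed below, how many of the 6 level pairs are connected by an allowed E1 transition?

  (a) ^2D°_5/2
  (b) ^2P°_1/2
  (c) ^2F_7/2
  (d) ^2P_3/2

(a)–(b): forbidden (parity, ΔJ).
(a)–(c): allowed.
(a)–(d): allowed.
(b)–(c): forbidden (ΔL, ΔJ).
(b)–(d): allowed.
(c)–(d): forbidden (parity, ΔL, ΔJ).
Allowed pairs: 3 of 6.

3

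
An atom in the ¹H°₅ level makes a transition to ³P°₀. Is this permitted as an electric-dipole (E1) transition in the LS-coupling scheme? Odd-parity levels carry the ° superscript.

forbidden

Reading off the term symbols: S 0→1, L 5→1, J 5→0, parity odd→odd.
Parity must change: odd → odd — ✗.
ΔS = 0: S: 0 → 1 — ✗.
ΔL = 0, ±1 (not L=0↔0): L: 5 → 1, ΔL = -4 — ✗.
ΔJ = 0, ±1 (not J=0↔0): J: 5 → 0, ΔJ = -5 — ✗.
Rule(s) violated: parity, ΔS, ΔL, ΔJ.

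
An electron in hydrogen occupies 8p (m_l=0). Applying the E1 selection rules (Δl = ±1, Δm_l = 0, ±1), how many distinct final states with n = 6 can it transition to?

4

E1 requires Δl = ±1, so l_f ∈ {0, 2}; with 0 ≤ l_f ≤ n_f−1 = 5, the allowed l_f values are {0, 2}.
For l_f = 0: m_f ∈ {m_i−1, m_i, m_i+1} ∩ [−0, 0] = {0} → 1 state.
For l_f = 2: m_f ∈ {m_i−1, m_i, m_i+1} ∩ [−2, 2] = {-1, 0, 1} → 3 states.
Total: 4.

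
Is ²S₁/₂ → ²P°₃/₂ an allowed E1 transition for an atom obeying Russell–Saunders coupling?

allowed

Initial level: S=1/2, L=0, J=1/2, parity even. Final level: S=1/2, L=1, J=3/2, parity odd.
Parity must change: even → odd — ok.
ΔS = 0: S: 1/2 → 1/2 — ok.
ΔL = 0, ±1 (not L=0↔0): L: 0 → 1, ΔL = +1 — ok.
ΔJ = 0, ±1 (not J=0↔0): J: 1/2 → 3/2, ΔJ = +1 — ok.
All four E1 rules are satisfied.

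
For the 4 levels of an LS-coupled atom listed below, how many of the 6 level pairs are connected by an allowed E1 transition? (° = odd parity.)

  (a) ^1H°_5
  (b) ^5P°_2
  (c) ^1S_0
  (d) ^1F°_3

0

(a)–(b): forbidden (parity, ΔS, ΔL, ΔJ).
(a)–(c): forbidden (ΔL, ΔJ).
(a)–(d): forbidden (parity, ΔL, ΔJ).
(b)–(c): forbidden (ΔS, ΔJ).
(b)–(d): forbidden (parity, ΔS, ΔL).
(c)–(d): forbidden (ΔL, ΔJ).
Allowed pairs: 0 of 6.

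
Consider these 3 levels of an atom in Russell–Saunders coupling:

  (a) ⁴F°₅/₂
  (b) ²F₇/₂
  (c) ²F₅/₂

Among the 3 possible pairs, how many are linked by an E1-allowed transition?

(a)–(b): forbidden (ΔS).
(a)–(c): forbidden (ΔS).
(b)–(c): forbidden (parity).
Allowed pairs: 0 of 3.

0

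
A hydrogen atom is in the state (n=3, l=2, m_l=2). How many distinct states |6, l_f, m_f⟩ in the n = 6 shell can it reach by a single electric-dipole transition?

E1 requires Δl = ±1, so l_f ∈ {1, 3}; with 0 ≤ l_f ≤ n_f−1 = 5, the allowed l_f values are {1, 3}.
For l_f = 1: m_f ∈ {m_i−1, m_i, m_i+1} ∩ [−1, 1] = {1} → 1 state.
For l_f = 3: m_f ∈ {m_i−1, m_i, m_i+1} ∩ [−3, 3] = {1, 2, 3} → 3 states.
Total: 4.

4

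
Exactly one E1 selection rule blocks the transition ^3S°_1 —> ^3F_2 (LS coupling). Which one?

the ΔL = 0, ±1 rule

ΔL = 0, ±1 (not L=0↔0): L: 0 → 3, ΔL = +3 — violated.
ΔS = 0: S: 1 → 1 — satisfied.
ΔJ = 0, ±1 (not J=0↔0): J: 1 → 2, ΔJ = +1 — satisfied.
Parity must change: odd → even — satisfied.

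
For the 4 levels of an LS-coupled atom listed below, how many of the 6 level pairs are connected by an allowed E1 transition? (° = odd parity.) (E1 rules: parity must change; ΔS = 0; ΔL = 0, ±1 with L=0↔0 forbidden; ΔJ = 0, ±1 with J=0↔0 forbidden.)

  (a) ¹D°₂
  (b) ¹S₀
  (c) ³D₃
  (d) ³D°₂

1

(a)–(b): forbidden (ΔL, ΔJ).
(a)–(c): forbidden (ΔS).
(a)–(d): forbidden (parity, ΔS).
(b)–(c): forbidden (parity, ΔS, ΔL, ΔJ).
(b)–(d): forbidden (ΔS, ΔL, ΔJ).
(c)–(d): allowed.
Allowed pairs: 1 of 6.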